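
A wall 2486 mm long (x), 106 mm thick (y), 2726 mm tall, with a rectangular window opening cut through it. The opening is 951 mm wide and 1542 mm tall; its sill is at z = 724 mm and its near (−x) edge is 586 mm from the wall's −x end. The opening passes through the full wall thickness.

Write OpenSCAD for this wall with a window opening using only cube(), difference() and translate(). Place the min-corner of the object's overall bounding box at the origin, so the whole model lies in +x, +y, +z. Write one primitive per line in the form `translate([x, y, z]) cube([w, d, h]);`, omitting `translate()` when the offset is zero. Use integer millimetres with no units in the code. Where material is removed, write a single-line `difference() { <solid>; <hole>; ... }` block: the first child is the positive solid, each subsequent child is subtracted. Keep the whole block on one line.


difference() { cube([2486, 106, 2726]); translate([586, 0, 724]) cube([951, 106, 1542]); }


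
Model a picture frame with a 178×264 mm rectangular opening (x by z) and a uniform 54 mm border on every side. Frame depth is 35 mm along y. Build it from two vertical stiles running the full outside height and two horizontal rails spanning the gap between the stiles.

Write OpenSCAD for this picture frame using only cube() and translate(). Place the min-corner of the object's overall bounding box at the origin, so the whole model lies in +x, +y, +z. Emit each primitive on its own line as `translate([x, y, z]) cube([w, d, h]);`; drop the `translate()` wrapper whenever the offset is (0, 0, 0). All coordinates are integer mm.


cube([54, 35, 372]);
translate([232, 0, 0]) cube([54, 35, 372]);
translate([54, 0, 0]) cube([178, 35, 54]);
translate([54, 0, 318]) cube([178, 35, 54]);


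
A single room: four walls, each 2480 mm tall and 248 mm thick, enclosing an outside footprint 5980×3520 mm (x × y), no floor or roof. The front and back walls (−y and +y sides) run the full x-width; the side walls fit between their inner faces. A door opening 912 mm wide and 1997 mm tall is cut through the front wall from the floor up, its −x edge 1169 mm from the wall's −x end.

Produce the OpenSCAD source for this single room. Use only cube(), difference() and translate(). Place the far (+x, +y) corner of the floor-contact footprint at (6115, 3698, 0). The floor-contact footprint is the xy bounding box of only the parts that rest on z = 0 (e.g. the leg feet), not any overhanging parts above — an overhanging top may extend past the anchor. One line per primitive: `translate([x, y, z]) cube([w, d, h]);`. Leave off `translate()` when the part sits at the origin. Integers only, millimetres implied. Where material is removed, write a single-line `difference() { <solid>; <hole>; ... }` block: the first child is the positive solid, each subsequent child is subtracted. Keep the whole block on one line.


difference() { translate([135, 178, 0]) cube([5980, 248, 2480]); translate([1304, 178, 0]) cube([912, 248, 1997]); }
translate([135, 3450, 0]) cube([5980, 248, 2480]);
translate([135, 426, 0]) cube([248, 3024, 2480]);
translate([5867, 426, 0]) cube([248, 3024, 2480]);


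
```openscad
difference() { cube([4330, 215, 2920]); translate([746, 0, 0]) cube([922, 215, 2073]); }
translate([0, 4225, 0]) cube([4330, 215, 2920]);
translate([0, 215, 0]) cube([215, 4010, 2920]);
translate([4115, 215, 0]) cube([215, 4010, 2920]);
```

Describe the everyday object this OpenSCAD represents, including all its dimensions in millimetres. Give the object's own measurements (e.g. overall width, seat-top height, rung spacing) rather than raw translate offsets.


A single room: four walls, each 2920 mm tall and 215 mm thick, enclosing an outside footprint 4330×4440 mm (x × y), no floor or roof. The front and back walls (−y and +y sides) run the full x-width; the side walls fit between their inner faces. A door opening 922 mm wide and 2073 mm tall is cut through the front wall from the floor up, its −x edge 746 mm from the wall's −x end.


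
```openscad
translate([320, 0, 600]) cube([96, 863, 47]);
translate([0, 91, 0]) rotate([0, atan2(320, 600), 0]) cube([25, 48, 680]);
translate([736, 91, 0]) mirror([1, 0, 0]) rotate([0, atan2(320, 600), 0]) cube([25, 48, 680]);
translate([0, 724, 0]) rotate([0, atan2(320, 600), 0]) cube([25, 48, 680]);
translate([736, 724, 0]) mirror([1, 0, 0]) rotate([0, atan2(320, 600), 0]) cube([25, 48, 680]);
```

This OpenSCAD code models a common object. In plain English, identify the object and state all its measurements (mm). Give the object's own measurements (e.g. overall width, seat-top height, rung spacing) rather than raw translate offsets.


A sawhorse. A 96×863×47 mm beam (x, y, z) sits on two A-frame leg pairs. Each pair is two raked legs of 25×48 mm section (48 mm along y) splaying symmetrically in x. Each leg rises 600 mm vertically over 320 mm of horizontal reach and is 680 mm long along its own axis. Every leg's outer bottom edge rests on the floor and its outer top edge meets a bottom edge of the beam — the left legs (tilting toward +x) meet the beam's −x bottom edge, the right legs (their mirror images, tilting toward −x) meet its +x bottom edge — so the leg tops tuck under the beam, the beam's underside is 600 mm above the floor, and the feet are 736 mm apart outside-to-outside with the beam centred between them. The two leg pairs are set in 91 mm from either end of the beam.


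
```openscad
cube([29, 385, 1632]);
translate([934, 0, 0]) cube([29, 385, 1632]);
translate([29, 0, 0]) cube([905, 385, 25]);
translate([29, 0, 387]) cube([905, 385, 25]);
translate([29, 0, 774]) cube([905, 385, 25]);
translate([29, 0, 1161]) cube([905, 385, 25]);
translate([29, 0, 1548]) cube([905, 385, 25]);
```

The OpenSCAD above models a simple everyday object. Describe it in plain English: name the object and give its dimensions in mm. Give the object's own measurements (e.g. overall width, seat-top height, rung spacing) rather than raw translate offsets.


An open bookshelf. Two side panels, each 29 mm thick, 385 mm deep and 1632 mm tall, stand 963 mm apart (outside-to-outside). Between them sit 5 shelves, each 25 mm thick and 385 mm deep, spanning the full gap between the sides. The bottom shelf rests on the floor (its underside at z = 0) and the clear gap between one shelf's top and the next shelf's underside is 362 mm.


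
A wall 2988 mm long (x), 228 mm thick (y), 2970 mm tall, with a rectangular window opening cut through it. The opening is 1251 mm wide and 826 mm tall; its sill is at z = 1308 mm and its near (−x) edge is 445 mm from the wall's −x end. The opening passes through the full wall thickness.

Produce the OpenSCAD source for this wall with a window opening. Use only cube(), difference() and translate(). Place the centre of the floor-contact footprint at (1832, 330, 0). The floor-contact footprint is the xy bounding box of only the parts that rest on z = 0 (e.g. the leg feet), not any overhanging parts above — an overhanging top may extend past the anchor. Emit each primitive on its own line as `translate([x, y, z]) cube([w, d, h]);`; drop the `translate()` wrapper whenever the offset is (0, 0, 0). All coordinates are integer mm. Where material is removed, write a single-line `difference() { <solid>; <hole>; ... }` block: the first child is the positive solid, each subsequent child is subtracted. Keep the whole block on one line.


difference() { translate([338, 216, 0]) cube([2988, 228, 2970]); translate([783, 216, 1308]) cube([1251, 228, 826]); }


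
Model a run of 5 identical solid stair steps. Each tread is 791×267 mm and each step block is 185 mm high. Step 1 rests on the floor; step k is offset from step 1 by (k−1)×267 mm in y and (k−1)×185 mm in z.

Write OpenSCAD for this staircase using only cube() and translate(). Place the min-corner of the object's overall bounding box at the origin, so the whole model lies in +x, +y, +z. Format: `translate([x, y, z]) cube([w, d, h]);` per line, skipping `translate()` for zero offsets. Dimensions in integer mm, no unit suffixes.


cube([791, 267, 185]);
translate([0, 267, 185]) cube([791, 267, 185]);
translate([0, 534, 370]) cube([791, 267, 185]);
translate([0, 801, 555]) cube([791, 267, 185]);
translate([0, 1068, 740]) cube([791, 267, 185]);


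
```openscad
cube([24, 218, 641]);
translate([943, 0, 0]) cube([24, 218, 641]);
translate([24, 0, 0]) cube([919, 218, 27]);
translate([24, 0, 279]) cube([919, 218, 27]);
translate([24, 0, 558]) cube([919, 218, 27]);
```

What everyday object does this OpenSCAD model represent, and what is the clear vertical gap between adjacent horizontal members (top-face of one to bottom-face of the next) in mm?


A bookshelf. The clear shelf gap is 252 mm.

Two tall side panels with 3 horizontal boards between them — a bookshelf. The first two shelf undersides are at z = 0 and z = 279; with shelf thickness 27, the clear gap is 279 − 0 − 27 = 252 mm.


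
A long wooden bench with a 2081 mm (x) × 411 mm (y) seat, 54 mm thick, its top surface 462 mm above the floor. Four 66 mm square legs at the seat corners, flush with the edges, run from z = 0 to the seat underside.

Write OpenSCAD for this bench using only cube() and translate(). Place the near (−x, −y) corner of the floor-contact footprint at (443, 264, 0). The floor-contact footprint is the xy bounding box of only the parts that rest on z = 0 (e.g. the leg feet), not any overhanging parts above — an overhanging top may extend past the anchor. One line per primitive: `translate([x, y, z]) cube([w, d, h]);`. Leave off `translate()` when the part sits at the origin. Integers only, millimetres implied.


translate([443, 264, 408]) cube([2081, 411, 54]);
translate([443, 264, 0]) cube([66, 66, 408]);
translate([443, 609, 0]) cube([66, 66, 408]);
translate([2458, 264, 0]) cube([66, 66, 408]);
translate([2458, 609, 0]) cube([66, 66, 408]);


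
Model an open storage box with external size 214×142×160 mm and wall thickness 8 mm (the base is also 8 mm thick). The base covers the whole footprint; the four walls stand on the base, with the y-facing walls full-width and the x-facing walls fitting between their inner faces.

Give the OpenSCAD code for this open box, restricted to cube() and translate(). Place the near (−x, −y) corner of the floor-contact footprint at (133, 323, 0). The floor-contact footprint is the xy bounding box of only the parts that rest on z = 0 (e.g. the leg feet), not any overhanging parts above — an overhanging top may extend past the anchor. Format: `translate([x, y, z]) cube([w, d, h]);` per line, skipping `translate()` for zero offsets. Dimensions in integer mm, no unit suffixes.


translate([133, 323, 0]) cube([214, 142, 8]);
translate([133, 323, 8]) cube([214, 8, 152]);
translate([133, 457, 8]) cube([214, 8, 152]);
translate([133, 331, 8]) cube([8, 126, 152]);
translate([339, 331, 8]) cube([8, 126, 152]);


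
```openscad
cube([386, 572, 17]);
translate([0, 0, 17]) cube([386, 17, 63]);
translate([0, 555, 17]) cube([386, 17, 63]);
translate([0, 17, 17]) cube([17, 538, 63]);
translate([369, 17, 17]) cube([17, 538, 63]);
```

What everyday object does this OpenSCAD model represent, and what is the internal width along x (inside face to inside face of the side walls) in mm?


An open box. The internal width is 352 mm.

A 386×572 base slab with four walls standing on it — an open box. The base is 386 mm wide and the walls are 17 mm thick, so the internal width is 386 − 2 × 17 = 352 mm.


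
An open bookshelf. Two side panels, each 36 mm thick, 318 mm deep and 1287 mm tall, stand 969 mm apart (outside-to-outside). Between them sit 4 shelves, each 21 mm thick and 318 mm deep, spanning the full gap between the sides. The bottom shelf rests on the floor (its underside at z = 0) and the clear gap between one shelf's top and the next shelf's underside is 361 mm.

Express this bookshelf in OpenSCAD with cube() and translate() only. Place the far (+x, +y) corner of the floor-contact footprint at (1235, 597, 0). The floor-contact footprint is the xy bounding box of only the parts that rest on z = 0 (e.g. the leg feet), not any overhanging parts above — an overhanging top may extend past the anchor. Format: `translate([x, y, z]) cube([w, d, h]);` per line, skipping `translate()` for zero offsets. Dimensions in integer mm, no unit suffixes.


translate([266, 279, 0]) cube([36, 318, 1287]);
translate([1199, 279, 0]) cube([36, 318, 1287]);
translate([302, 279, 0]) cube([897, 318, 21]);
translate([302, 279, 382]) cube([897, 318, 21]);
translate([302, 279, 764]) cube([897, 318, 21]);
translate([302, 279, 1146]) cube([897, 318, 21]);


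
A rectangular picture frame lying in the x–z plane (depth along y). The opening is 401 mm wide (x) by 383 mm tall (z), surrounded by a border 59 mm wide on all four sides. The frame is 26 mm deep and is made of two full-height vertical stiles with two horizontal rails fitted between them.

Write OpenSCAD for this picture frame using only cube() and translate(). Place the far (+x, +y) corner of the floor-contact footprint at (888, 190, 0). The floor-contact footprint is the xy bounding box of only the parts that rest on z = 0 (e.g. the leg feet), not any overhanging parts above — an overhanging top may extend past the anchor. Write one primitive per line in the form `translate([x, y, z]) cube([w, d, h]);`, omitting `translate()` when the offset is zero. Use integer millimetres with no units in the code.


translate([369, 164, 0]) cube([59, 26, 501]);
translate([829, 164, 0]) cube([59, 26, 501]);
translate([428, 164, 0]) cube([401, 26, 59]);
translate([428, 164, 442]) cube([401, 26, 59]);


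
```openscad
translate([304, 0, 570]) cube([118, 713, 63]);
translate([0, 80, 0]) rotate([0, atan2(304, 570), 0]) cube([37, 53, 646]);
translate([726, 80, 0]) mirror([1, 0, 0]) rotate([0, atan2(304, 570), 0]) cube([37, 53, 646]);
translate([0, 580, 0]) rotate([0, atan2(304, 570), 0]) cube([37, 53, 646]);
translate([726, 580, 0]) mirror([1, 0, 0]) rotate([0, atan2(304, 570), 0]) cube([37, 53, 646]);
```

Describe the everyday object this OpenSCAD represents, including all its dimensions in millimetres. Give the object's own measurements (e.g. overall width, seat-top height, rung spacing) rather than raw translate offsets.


A sawhorse. A 118×713×63 mm beam (x, y, z) sits on two A-frame leg pairs. Each pair is two raked legs of 37×53 mm section (53 mm along y) splaying symmetrically in x. Each leg rises 570 mm vertically over 304 mm of horizontal reach and is 646 mm long along its own axis. Every leg's outer bottom edge rests on the floor and its outer top edge meets a bottom edge of the beam — the left legs (tilting toward +x) meet the beam's −x bottom edge, the right legs (their mirror images, tilting toward −x) meet its +x bottom edge — so the leg tops tuck under the beam, the beam's underside is 570 mm above the floor, and the feet are 726 mm apart outside-to-outside with the beam centred between them. The two leg pairs are set in 80 mm from either end of the beam.


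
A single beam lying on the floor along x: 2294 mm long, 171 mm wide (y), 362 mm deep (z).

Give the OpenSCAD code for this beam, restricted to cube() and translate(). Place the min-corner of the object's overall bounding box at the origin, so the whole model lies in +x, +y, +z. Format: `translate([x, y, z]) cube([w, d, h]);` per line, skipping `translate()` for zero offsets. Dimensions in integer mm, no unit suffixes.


cube([2294, 171, 362]);


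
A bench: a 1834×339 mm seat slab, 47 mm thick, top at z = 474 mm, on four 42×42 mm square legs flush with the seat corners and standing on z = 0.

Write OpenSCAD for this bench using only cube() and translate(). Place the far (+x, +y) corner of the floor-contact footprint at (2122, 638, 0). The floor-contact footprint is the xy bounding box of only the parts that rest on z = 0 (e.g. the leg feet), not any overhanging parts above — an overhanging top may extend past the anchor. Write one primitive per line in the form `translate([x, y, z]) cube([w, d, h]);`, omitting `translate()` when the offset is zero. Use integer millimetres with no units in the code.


// leg_h = 474 − 47 = 427
translate([288, 299, 427]) cube([1834, 339, 47]);
translate([288, 299, 0]) cube([42, 42, 427]);
translate([288, 596, 0]) cube([42, 42, 427]);
translate([2080, 299, 0]) cube([42, 42, 427]);
translate([2080, 596, 0]) cube([42, 42, 427]);


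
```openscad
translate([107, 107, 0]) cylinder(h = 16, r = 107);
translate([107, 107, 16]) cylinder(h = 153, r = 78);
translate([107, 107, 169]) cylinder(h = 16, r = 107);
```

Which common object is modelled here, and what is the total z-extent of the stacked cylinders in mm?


A spool. The overall height is 185 mm.

Three coaxial cylinders, large–small–large — a spool. Two 16 mm flanges and a 153 mm core give 16 + 153 + 16 = 185 mm.


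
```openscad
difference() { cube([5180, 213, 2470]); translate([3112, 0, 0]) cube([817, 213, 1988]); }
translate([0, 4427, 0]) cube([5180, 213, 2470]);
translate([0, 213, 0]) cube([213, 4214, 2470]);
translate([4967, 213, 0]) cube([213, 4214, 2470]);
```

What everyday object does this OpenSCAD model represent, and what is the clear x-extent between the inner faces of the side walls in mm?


A single room. The interior width is 4754 mm.

Four walls enclosing a rectangle with a door in the front wall — a room. Outside width 5180 minus two 213 mm walls gives 4754 mm.


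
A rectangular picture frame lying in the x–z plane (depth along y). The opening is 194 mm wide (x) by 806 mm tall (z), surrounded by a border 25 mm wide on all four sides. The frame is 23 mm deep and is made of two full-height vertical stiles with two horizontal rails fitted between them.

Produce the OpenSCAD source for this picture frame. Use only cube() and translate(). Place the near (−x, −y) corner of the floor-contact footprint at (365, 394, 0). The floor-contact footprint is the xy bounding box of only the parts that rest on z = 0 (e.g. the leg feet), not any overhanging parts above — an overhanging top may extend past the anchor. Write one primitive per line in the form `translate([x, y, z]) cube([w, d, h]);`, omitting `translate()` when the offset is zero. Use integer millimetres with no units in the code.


translate([365, 394, 0]) cube([25, 23, 856]);
translate([584, 394, 0]) cube([25, 23, 856]);
translate([390, 394, 0]) cube([194, 23, 25]);
translate([390, 394, 831]) cube([194, 23, 25]);


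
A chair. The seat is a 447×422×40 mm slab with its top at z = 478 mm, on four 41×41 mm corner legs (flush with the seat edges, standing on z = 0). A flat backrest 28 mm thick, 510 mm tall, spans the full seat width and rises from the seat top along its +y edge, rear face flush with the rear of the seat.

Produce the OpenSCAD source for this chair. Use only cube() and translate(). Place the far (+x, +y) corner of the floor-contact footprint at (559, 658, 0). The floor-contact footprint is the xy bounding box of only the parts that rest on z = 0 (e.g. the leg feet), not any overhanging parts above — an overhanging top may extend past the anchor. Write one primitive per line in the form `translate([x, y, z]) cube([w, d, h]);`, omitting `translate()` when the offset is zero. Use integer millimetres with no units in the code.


translate([112, 236, 438]) cube([447, 422, 40]);
translate([112, 236, 0]) cube([41, 41, 438]);
translate([518, 236, 0]) cube([41, 41, 438]);
translate([112, 617, 0]) cube([41, 41, 438]);
translate([518, 617, 0]) cube([41, 41, 438]);
translate([112, 630, 478]) cube([447, 28, 510]);


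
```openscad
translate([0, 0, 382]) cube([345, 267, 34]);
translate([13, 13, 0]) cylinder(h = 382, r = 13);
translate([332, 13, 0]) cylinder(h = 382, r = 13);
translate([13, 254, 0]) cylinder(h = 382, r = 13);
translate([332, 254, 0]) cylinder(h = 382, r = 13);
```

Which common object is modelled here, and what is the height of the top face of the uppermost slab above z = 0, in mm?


A stool. The seat height is 416 mm.

A 345×267×34 slab at z = 382 on four corner cylinders — a stool. The seat top is 382 + 34 = 416 mm.


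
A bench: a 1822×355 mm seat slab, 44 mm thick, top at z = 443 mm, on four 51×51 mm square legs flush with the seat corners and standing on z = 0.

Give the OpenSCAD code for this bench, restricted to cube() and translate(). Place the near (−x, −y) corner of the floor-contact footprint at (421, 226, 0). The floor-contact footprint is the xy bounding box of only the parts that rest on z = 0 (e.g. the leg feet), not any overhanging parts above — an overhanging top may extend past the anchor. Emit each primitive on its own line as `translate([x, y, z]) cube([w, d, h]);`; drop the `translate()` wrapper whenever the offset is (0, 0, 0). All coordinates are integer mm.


// leg_h = 443 − 44 = 399
translate([421, 226, 399]) cube([1822, 355, 44]);
translate([421, 226, 0]) cube([51, 51, 399]);
translate([421, 530, 0]) cube([51, 51, 399]);
translate([2192, 226, 0]) cube([51, 51, 399]);
translate([2192, 530, 0]) cube([51, 51, 399]);


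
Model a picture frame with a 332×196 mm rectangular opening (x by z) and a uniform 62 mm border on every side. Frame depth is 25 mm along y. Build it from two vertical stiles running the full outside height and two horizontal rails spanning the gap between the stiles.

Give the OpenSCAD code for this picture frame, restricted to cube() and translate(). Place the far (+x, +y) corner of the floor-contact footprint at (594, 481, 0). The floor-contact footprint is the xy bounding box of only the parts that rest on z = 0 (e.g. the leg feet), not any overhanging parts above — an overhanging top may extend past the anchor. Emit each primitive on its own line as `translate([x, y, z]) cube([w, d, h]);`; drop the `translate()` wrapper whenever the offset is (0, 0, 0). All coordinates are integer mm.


translate([138, 456, 0]) cube([62, 25, 320]);
translate([532, 456, 0]) cube([62, 25, 320]);
translate([200, 456, 0]) cube([332, 25, 62]);
translate([200, 456, 258]) cube([332, 25, 62]);


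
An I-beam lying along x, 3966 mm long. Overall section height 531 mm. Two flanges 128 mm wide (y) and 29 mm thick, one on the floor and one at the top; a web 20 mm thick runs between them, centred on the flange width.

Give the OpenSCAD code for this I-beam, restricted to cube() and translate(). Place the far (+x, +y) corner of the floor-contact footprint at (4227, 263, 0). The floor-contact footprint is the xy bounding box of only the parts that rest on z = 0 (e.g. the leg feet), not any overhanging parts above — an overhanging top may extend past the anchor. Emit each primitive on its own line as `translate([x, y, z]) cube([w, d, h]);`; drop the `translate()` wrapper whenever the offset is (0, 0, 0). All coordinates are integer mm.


translate([261, 135, 0]) cube([3966, 128, 29]);
translate([261, 189, 29]) cube([3966, 20, 473]);
translate([261, 135, 502]) cube([3966, 128, 29]);


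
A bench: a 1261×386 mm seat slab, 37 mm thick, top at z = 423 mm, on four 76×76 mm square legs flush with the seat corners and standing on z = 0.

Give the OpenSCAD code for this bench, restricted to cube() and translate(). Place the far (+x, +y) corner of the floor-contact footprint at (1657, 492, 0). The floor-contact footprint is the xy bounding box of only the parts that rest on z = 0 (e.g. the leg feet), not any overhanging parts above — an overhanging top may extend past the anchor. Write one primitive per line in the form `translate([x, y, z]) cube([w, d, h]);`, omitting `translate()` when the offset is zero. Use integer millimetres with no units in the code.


translate([396, 106, 386]) cube([1261, 386, 37]);
translate([396, 106, 0]) cube([76, 76, 386]);
translate([396, 416, 0]) cube([76, 76, 386]);
translate([1581, 106, 0]) cube([76, 76, 386]);
translate([1581, 416, 0]) cube([76, 76, 386]);


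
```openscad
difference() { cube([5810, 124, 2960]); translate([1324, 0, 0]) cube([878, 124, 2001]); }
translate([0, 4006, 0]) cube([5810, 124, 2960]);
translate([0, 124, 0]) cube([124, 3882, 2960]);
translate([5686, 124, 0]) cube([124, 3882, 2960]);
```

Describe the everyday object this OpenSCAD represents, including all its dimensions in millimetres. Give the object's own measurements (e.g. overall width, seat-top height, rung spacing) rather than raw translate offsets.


A single room: four walls, each 2960 mm tall and 124 mm thick, enclosing an outside footprint 5810×4130 mm (x × y), no floor or roof. The front and back walls (−y and +y sides) run the full x-width; the side walls fit between their inner faces. A door opening 878 mm wide and 2001 mm tall is cut through the front wall from the floor up, its −x edge 1324 mm from the wall's −x end.


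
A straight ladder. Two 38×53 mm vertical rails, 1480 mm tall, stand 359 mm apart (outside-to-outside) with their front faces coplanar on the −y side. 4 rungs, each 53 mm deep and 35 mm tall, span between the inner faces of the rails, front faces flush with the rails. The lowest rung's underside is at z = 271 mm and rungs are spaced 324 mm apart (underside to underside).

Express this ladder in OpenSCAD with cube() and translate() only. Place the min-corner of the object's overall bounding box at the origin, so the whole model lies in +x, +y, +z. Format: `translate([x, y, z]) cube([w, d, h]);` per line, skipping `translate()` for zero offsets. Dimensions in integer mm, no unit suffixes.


// rung span = 359 - 2*38 = 283
// rung[k] z = 271 + k*324
cube([38, 53, 1480]);
translate([321, 0, 0]) cube([38, 53, 1480]);
translate([38, 0, 271]) cube([283, 53, 35]);
translate([38, 0, 595]) cube([283, 53, 35]);
translate([38, 0, 919]) cube([283, 53, 35]);
translate([38, 0, 1243]) cube([283, 53, 35]);


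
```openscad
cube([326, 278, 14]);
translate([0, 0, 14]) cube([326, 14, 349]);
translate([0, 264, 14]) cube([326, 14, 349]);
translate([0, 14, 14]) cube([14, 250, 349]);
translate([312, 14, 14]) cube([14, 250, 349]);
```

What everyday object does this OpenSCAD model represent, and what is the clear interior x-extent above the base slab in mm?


An open box. The internal width is 298 mm.

A 326×278 base slab with four walls standing on it — an open box. The base is 326 mm wide and the walls are 14 mm thick, so the internal width is 326 − 2 × 14 = 298 mm.


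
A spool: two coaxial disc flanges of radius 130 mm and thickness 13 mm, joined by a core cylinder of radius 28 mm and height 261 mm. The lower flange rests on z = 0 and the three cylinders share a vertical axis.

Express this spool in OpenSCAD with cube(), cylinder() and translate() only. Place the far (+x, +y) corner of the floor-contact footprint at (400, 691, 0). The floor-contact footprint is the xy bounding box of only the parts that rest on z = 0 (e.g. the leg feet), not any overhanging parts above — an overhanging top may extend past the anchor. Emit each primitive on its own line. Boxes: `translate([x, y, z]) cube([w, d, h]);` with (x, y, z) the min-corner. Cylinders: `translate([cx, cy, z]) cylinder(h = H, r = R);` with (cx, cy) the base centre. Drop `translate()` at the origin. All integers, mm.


translate([270, 561, 0]) cylinder(h = 13, r = 130);
translate([270, 561, 13]) cylinder(h = 261, r = 28);
translate([270, 561, 274]) cylinder(h = 13, r = 130);


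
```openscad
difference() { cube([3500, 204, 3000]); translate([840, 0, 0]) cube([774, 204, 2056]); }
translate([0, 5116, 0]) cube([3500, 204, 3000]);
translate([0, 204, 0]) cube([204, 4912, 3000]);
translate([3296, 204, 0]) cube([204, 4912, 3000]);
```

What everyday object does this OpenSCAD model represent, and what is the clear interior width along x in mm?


A single room. The interior width is 3092 mm.

Four walls enclosing a rectangle with a door in the front wall — a room. Outside width 3500 minus two 204 mm walls gives 3092 mm.


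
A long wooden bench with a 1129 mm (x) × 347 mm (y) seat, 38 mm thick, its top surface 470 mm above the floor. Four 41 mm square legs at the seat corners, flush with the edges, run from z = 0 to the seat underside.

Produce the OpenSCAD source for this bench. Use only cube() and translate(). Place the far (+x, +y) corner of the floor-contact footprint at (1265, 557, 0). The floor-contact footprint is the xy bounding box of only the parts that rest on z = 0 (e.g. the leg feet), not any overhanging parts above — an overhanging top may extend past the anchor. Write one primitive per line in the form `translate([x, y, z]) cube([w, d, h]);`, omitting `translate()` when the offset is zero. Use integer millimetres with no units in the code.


translate([136, 210, 432]) cube([1129, 347, 38]);
translate([136, 210, 0]) cube([41, 41, 432]);
translate([136, 516, 0]) cube([41, 41, 432]);
translate([1224, 210, 0]) cube([41, 41, 432]);
translate([1224, 516, 0]) cube([41, 41, 432]);


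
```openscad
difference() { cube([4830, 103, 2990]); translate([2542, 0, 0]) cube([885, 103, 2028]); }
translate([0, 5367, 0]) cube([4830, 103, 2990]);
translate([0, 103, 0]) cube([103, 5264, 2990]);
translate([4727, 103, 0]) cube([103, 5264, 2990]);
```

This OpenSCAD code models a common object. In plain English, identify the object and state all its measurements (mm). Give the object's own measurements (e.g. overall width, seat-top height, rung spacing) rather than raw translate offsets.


A single room: four walls, each 2990 mm tall and 103 mm thick, enclosing an outside footprint 4830×5470 mm (x × y), no floor or roof. The front and back walls (−y and +y sides) run the full x-width; the side walls fit between their inner faces. A door opening 885 mm wide and 2028 mm tall is cut through the front wall from the floor up, its −x edge 2542 mm from the wall's −x end.


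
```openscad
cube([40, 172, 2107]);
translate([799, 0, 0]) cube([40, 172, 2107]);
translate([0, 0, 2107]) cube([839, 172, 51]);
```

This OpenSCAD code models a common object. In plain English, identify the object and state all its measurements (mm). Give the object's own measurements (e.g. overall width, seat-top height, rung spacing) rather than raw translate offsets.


A door frame. The clear opening is 759 mm wide and 2107 mm high. Two 40 mm wide jambs, 172 mm deep, stand either side of the opening from the floor to the top of the opening. A 51 mm thick head sits across the top of both jambs, spanning the full outside width of the frame.


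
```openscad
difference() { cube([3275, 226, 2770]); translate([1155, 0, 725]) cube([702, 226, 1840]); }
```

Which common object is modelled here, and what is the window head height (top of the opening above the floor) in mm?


A wall with a window opening. The window head height is 2565 mm.

A wall with a rectangular opening subtracted — a window. Sill at z = 725, opening 1840 mm tall, so the head is at 725 + 1840 = 2565 mm.


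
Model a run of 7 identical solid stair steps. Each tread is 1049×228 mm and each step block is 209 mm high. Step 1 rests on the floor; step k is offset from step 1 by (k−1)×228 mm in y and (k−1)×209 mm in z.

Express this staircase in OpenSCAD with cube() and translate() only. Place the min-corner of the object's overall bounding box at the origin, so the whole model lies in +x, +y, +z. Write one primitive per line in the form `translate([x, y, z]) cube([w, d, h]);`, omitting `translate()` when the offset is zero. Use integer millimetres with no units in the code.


cube([1049, 228, 209]);
translate([0, 228, 209]) cube([1049, 228, 209]);
translate([0, 456, 418]) cube([1049, 228, 209]);
translate([0, 684, 627]) cube([1049, 228, 209]);
translate([0, 912, 836]) cube([1049, 228, 209]);
translate([0, 1140, 1045]) cube([1049, 228, 209]);
translate([0, 1368, 1254]) cube([1049, 228, 209]);


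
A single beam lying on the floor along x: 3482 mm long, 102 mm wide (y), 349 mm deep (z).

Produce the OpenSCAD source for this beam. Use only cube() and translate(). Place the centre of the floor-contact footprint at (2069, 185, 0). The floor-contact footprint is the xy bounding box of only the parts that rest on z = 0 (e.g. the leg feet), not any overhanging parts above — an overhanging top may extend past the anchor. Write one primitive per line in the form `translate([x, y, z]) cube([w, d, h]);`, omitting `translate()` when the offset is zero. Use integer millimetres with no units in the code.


translate([328, 134, 0]) cube([3482, 102, 349]);


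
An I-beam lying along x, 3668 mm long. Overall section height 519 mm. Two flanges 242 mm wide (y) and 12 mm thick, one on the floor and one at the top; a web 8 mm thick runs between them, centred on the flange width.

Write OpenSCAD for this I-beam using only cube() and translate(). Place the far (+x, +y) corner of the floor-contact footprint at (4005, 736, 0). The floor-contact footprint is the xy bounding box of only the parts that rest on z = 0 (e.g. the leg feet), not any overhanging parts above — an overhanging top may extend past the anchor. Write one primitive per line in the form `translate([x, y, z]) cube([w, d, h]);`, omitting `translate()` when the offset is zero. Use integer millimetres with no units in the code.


translate([337, 494, 0]) cube([3668, 242, 12]);
translate([337, 611, 12]) cube([3668, 8, 495]);
translate([337, 494, 507]) cube([3668, 242, 12]);


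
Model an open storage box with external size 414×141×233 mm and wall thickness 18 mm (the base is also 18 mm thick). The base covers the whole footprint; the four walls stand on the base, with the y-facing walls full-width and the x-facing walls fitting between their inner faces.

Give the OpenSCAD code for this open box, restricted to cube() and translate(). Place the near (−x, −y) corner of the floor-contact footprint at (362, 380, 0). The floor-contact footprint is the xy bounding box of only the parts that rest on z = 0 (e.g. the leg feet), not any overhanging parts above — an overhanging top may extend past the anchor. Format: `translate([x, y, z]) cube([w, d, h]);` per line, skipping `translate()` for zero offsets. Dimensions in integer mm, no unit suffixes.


translate([362, 380, 0]) cube([414, 141, 18]);
translate([362, 380, 18]) cube([414, 18, 215]);
translate([362, 503, 18]) cube([414, 18, 215]);
translate([362, 398, 18]) cube([18, 105, 215]);
translate([758, 398, 18]) cube([18, 105, 215]);


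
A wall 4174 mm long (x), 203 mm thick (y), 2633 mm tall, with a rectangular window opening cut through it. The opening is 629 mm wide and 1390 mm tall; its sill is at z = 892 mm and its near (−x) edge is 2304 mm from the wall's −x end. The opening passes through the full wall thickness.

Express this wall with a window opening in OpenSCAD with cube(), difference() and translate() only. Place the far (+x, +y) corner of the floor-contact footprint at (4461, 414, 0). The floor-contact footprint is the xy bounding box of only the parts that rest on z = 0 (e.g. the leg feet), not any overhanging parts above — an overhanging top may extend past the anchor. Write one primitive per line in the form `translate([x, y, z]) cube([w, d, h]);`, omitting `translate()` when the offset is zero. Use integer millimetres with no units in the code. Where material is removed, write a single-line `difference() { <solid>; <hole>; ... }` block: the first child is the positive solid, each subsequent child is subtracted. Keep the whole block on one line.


difference() { translate([287, 211, 0]) cube([4174, 203, 2633]); translate([2591, 211, 892]) cube([629, 203, 1390]); }


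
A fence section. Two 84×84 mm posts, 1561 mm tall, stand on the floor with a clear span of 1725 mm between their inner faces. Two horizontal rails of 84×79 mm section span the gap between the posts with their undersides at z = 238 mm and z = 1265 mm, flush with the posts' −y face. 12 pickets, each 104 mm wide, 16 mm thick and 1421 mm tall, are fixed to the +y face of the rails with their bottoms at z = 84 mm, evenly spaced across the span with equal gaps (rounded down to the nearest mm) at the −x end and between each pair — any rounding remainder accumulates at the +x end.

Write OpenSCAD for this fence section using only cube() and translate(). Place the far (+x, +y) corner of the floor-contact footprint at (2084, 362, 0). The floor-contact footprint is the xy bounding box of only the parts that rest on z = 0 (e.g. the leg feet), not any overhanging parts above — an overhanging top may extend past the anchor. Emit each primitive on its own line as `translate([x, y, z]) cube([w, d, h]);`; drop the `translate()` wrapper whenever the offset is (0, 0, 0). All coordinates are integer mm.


translate([191, 278, 0]) cube([84, 84, 1561]);
translate([2000, 278, 0]) cube([84, 84, 1561]);
translate([275, 278, 238]) cube([1725, 84, 79]);
translate([275, 278, 1265]) cube([1725, 84, 79]);
translate([311, 362, 84]) cube([104, 16, 1421]);
translate([451, 362, 84]) cube([104, 16, 1421]);
translate([591, 362, 84]) cube([104, 16, 1421]);
translate([731, 362, 84]) cube([104, 16, 1421]);
translate([871, 362, 84]) cube([104, 16, 1421]);
translate([1011, 362, 84]) cube([104, 16, 1421]);
translate([1151, 362, 84]) cube([104, 16, 1421]);
translate([1291, 362, 84]) cube([104, 16, 1421]);
translate([1431, 362, 84]) cube([104, 16, 1421]);
translate([1571, 362, 84]) cube([104, 16, 1421]);
translate([1711, 362, 84]) cube([104, 16, 1421]);
translate([1851, 362, 84]) cube([104, 16, 1421]);


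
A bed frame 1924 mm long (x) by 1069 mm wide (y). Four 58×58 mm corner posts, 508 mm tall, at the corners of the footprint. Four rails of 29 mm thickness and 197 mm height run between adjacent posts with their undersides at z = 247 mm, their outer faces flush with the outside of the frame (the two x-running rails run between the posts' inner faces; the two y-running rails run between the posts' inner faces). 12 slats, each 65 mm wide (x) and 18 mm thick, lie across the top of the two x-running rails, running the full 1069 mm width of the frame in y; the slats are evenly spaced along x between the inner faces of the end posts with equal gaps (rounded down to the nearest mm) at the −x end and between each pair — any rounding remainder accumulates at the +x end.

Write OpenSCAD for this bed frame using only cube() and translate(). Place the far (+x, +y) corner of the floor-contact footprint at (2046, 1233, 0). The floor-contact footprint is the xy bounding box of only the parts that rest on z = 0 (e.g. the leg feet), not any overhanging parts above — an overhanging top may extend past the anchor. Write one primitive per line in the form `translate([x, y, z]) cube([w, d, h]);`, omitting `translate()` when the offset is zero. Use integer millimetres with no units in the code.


// slat z = rail_z + rail_h = 247 + 197 = 444
// slat gap = ⌊(1808 − 12·65) / 13⌋ = 79
translate([122, 164, 0]) cube([58, 58, 508]);
translate([122, 1175, 0]) cube([58, 58, 508]);
translate([1988, 164, 0]) cube([58, 58, 508]);
translate([1988, 1175, 0]) cube([58, 58, 508]);
translate([180, 164, 247]) cube([1808, 29, 197]);
translate([180, 1204, 247]) cube([1808, 29, 197]);
translate([122, 222, 247]) cube([29, 953, 197]);
translate([2017, 222, 247]) cube([29, 953, 197]);
translate([259, 164, 444]) cube([65, 1069, 18]);
translate([403, 164, 444]) cube([65, 1069, 18]);
translate([547, 164, 444]) cube([65, 1069, 18]);
translate([691, 164, 444]) cube([65, 1069, 18]);
translate([835, 164, 444]) cube([65, 1069, 18]);
translate([979, 164, 444]) cube([65, 1069, 18]);
translate([1123, 164, 444]) cube([65, 1069, 18]);
translate([1267, 164, 444]) cube([65, 1069, 18]);
translate([1411, 164, 444]) cube([65, 1069, 18]);
translate([1555, 164, 444]) cube([65, 1069, 18]);
translate([1699, 164, 444]) cube([65, 1069, 18]);
translate([1843, 164, 444]) cube([65, 1069, 18]);


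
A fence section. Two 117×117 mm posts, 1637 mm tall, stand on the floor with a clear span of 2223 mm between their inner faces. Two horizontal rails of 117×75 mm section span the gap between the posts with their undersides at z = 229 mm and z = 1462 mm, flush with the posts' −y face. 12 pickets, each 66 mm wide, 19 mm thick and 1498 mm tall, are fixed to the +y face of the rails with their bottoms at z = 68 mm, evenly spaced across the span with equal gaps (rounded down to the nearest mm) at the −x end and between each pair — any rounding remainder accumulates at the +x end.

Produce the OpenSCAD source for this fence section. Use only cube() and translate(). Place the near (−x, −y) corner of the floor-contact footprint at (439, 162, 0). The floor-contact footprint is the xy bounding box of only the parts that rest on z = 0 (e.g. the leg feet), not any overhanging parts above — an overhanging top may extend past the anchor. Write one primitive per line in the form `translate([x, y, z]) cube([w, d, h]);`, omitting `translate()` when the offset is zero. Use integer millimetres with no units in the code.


translate([439, 162, 0]) cube([117, 117, 1637]);
translate([2779, 162, 0]) cube([117, 117, 1637]);
translate([556, 162, 229]) cube([2223, 117, 75]);
translate([556, 162, 1462]) cube([2223, 117, 75]);
translate([666, 279, 68]) cube([66, 19, 1498]);
translate([842, 279, 68]) cube([66, 19, 1498]);
translate([1018, 279, 68]) cube([66, 19, 1498]);
translate([1194, 279, 68]) cube([66, 19, 1498]);
translate([1370, 279, 68]) cube([66, 19, 1498]);
translate([1546, 279, 68]) cube([66, 19, 1498]);
translate([1722, 279, 68]) cube([66, 19, 1498]);
translate([1898, 279, 68]) cube([66, 19, 1498]);
translate([2074, 279, 68]) cube([66, 19, 1498]);
translate([2250, 279, 68]) cube([66, 19, 1498]);
translate([2426, 279, 68]) cube([66, 19, 1498]);
translate([2602, 279, 68]) cube([66, 19, 1498]);
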